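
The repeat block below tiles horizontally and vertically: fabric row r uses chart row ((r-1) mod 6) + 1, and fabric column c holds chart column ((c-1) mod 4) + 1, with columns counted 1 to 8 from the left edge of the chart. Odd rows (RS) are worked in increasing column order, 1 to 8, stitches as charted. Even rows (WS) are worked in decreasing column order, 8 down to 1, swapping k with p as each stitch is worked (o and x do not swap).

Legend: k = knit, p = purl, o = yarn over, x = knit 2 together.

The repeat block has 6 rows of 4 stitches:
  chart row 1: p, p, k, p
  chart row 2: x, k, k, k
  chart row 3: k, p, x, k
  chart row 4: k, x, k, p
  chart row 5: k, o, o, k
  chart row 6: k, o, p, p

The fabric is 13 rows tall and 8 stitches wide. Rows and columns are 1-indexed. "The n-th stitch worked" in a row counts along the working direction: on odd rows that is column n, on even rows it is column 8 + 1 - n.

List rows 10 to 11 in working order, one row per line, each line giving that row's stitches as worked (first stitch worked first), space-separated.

Result:
k p x p k p x p
k o o k k o o k

Derivation:
Row 10: chart row 4, WS - tiled (columns 1-8): k x k p k x k p; work from column 8 back to 1 with k<->p swapped.
Row 11: chart row 5, RS - tile across columns 1-8 and work as-is.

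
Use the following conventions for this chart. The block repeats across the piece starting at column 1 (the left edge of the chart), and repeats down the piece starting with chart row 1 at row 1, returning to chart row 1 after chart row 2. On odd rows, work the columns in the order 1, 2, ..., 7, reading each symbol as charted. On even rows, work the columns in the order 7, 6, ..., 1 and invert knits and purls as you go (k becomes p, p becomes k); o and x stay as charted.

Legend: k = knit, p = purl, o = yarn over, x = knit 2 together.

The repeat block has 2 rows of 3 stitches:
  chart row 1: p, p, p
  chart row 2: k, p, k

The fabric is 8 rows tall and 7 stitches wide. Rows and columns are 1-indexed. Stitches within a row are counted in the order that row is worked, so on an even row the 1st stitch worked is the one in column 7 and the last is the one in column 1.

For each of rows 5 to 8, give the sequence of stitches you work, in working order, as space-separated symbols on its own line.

Row 5: chart row 1, RS - tile across columns 1-7 and work as-is.
Row 6: chart row 2, WS - tiled (columns 1-7): k p k k p k k; work from column 7 back to 1 with k<->p swapped.
Row 7: chart row 1, RS - tile across columns 1-7 and work as-is.
Row 8: chart row 2, WS - tiled (columns 1-7): k p k k p k k; work from column 7 back to 1 with k<->p swapped.

== ROWS AS WORKED ==
p p p p p p p
p p k p p k p
p p p p p p p
p p k p p k p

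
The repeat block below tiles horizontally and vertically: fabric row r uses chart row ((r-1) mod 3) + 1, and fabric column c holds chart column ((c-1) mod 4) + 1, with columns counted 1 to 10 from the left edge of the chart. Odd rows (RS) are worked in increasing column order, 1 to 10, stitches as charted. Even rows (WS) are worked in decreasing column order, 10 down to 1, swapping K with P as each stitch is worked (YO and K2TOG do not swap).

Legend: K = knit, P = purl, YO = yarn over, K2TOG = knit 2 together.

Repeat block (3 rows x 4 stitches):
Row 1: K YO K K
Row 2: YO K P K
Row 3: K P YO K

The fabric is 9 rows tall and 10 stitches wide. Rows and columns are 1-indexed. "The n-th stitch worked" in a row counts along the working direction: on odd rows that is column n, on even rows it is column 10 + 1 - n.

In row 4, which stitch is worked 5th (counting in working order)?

For row 4: chart row = ((4-1) mod 3) + 1 = 1; this is a WS (even) row.
Chart row 1 tiled across columns 1-10: K YO K K K YO K K K YO
Wrong side: read the tiled row from column 10 down to 1 and exchange K with P (leave YO, K2TOG).
Row 4 as worked: YO P P P YO P P P YO P
The 5th stitch worked is YO.

Stitch:
YO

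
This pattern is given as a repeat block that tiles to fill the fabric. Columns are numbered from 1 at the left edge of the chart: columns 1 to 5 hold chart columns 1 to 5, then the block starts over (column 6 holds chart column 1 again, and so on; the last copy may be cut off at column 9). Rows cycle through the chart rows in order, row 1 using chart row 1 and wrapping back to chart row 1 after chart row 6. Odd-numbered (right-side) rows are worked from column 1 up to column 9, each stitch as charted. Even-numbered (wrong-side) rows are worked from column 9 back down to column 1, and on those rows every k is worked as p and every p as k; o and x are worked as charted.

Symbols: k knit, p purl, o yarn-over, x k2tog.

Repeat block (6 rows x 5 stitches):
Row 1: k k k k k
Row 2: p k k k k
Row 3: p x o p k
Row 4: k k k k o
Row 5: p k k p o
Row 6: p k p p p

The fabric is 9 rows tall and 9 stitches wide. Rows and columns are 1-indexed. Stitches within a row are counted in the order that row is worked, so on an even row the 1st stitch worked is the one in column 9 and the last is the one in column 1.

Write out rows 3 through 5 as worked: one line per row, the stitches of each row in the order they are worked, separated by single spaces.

Row 3: chart row 3, RS - tile across columns 1-9 and work as-is.
Row 4: chart row 4, WS - tiled (columns 1-9): k k k k o k k k k; work from column 9 back to 1 with k<->p swapped.
Row 5: chart row 5, RS - tile across columns 1-9 and work as-is.

== ROWS AS WORKED ==
p x o p k p x o p
p p p p o p p p p
p k k p o p k k p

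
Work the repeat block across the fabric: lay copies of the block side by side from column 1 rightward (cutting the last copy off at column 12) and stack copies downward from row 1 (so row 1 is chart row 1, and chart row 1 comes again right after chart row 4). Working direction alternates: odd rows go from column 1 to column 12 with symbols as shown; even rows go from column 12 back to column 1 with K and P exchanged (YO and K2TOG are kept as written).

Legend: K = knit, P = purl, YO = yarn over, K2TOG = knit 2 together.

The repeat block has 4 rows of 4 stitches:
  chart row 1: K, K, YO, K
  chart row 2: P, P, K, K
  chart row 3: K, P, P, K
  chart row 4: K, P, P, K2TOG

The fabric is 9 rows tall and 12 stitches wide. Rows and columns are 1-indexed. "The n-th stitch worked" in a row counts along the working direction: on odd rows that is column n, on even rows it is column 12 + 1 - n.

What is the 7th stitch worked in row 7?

Stitch:
P

Derivation:
Row 7: (7-1) mod 4 = 2, so use chart row 3. Odd row -> RS.
Chart row 3 tiled across columns 1-12: K P P K K P P K K P P K
RS row: no reversal, no swap; stitch n worked = column n.
The 7th stitch worked is P.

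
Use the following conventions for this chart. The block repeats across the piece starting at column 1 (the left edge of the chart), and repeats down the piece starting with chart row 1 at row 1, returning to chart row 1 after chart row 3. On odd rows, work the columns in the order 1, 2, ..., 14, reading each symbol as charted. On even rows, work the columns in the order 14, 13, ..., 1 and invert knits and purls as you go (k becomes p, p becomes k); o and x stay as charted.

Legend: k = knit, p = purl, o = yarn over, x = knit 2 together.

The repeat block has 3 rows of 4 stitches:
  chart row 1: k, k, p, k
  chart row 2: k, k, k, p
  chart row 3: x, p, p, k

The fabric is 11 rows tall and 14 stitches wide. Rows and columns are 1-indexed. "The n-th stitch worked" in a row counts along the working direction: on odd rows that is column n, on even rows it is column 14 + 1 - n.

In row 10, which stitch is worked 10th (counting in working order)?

Row 10: (10-1) mod 3 = 0, so use chart row 1. Even row -> WS.
Chart row 1 tiled across columns 1-14: k k p k k k p k k k p k k k
WS: work from column 14 back to column 1 (reverse the tiled row), swapping k<->p (o and x unchanged).
Row 10 as worked: p p p k p p p k p p p k p p
The 10th stitch worked is p.

== STITCH ==
p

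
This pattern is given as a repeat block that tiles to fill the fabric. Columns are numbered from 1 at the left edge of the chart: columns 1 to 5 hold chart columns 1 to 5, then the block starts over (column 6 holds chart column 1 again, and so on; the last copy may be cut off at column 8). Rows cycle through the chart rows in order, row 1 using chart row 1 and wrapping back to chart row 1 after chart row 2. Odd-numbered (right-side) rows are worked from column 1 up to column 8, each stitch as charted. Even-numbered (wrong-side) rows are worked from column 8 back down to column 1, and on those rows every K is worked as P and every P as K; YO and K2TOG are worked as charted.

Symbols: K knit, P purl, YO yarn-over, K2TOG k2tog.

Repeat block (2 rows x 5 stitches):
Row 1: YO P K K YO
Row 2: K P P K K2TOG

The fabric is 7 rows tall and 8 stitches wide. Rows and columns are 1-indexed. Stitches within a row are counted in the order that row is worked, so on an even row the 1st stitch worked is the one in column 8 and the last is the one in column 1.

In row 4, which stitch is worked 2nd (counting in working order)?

For row 4: chart row = ((4-1) mod 2) + 1 = 2; this is a WS (even) row.
Chart row 2 tiled across columns 1-8: K P P K K2TOG K P P
WS row: flip the tiled sequence (start at column 8) and apply K<->P; YO and K2TOG stay.
Row 4 as worked: K K P K2TOG P K K P
The 2nd stitch worked is K.

== STITCH ==
K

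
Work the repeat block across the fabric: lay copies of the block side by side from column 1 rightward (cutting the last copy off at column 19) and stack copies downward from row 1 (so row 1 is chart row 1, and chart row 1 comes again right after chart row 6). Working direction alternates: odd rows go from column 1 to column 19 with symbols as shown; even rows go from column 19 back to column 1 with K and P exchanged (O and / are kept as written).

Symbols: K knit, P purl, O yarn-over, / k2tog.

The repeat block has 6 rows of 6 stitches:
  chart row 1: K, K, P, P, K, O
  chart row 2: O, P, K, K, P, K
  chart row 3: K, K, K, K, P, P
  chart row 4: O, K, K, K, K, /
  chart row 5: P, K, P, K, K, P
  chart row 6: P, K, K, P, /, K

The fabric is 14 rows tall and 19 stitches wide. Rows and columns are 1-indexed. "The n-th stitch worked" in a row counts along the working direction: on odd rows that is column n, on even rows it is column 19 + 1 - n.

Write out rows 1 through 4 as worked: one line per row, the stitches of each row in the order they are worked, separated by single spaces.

Row 1: chart row 1, RS - tile across columns 1-19 and work as-is.
Row 2: chart row 2, WS - tiled (columns 1-19): O P K K P K O P K K P K O P K K P K O; work from column 19 back to 1 with K<->P swapped.
Row 3: chart row 3, RS - tile across columns 1-19 and work as-is.
Row 4: chart row 4, WS - tiled (columns 1-19): O K K K K / O K K K K / O K K K K / O; work from column 19 back to 1 with K<->P swapped.

Rows as worked:
K K P P K O K K P P K O K K P P K O K
O P K P P K O P K P P K O P K P P K O
K K K K P P K K K K P P K K K K P P K
O / P P P P O / P P P P O / P P P P O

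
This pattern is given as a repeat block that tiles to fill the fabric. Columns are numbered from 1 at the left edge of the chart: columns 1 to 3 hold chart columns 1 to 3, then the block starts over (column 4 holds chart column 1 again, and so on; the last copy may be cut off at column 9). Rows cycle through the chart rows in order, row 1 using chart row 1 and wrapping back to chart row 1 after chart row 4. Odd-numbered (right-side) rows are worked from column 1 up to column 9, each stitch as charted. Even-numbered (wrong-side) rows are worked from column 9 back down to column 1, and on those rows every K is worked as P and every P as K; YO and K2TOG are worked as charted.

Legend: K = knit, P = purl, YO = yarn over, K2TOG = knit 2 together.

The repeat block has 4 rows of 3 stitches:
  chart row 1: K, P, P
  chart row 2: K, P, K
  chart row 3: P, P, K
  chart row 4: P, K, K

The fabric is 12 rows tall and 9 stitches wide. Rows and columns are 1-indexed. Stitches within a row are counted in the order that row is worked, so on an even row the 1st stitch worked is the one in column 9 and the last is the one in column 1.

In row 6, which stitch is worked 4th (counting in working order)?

For row 6: chart row = ((6-1) mod 4) + 1 = 2; this is a WS (even) row.
Chart row 2 tiled across columns 1-9: K P K K P K K P K
WS row: flip the tiled sequence (start at column 9) and apply K<->P; YO and K2TOG stay.
Row 6 as worked: P K P P K P P K P
Counting 4 along the worked row gives P.

== STITCH ==
P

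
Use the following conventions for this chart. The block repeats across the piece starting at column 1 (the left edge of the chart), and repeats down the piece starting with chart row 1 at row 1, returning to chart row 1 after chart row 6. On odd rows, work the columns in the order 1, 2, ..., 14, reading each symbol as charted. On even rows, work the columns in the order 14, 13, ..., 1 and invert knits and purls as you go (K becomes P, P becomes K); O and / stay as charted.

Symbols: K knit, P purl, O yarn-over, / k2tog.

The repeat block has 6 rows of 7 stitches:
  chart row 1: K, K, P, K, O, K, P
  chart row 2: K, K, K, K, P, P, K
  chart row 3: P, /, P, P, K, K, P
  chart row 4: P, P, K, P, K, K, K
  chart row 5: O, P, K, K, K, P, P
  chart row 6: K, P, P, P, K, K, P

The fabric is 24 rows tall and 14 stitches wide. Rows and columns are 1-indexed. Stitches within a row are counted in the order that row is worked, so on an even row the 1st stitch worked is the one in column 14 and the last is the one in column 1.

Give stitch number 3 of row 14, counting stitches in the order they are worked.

Row 14 uses chart row ((14-1) mod 6)+1 = 2. Row 14 is even, so WS.
Chart row 2 tiled across columns 1-14: K K K K P P K K K K K P P K
WS row: flip the tiled sequence (start at column 14) and apply K<->P; O and / stay.
Row 14 as worked: P K K P P P P P K K P P P P
Stitch 3 in working order -> K

Stitch:
K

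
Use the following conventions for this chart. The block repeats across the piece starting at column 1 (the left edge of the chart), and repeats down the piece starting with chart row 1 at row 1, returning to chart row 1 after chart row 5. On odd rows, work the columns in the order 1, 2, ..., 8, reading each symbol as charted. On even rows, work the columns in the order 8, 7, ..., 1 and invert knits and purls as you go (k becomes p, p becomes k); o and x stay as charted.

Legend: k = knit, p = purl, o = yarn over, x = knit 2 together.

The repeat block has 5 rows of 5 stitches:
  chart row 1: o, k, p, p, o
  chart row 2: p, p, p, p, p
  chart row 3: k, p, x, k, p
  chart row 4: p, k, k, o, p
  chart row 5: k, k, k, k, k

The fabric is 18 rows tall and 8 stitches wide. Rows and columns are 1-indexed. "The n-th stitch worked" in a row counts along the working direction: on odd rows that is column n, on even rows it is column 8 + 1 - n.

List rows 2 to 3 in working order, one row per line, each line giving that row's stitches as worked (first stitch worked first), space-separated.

== ROWS AS WORKED ==
k k k k k k k k
k p x k p k p x

Derivation:
Row 2: chart row 2, WS - tiled (columns 1-8): p p p p p p p p; work from column 8 back to 1 with k<->p swapped.
Row 3: chart row 3, RS - tile across columns 1-8 and work as-is.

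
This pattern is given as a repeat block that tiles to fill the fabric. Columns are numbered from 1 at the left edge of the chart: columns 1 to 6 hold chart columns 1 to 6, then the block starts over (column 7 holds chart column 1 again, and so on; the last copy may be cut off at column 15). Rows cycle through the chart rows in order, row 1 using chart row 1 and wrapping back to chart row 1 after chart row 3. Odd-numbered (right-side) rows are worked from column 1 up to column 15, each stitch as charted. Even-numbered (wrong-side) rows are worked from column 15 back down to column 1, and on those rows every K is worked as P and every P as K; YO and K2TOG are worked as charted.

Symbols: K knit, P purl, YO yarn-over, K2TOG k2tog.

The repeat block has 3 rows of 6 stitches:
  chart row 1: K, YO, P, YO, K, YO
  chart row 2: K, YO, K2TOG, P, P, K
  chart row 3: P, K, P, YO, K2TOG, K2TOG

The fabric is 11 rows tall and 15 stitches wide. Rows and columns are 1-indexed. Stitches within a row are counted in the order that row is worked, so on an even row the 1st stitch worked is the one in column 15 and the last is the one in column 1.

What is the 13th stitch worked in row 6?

== STITCH ==
K

Derivation:
For row 6: chart row = ((6-1) mod 3) + 1 = 3; this is a WS (even) row.
Chart row 3 tiled across columns 1-15: P K P YO K2TOG K2TOG P K P YO K2TOG K2TOG P K P
WS row: flip the tiled sequence (start at column 15) and apply K<->P; YO and K2TOG stay.
Row 6 as worked: K P K K2TOG K2TOG YO K P K K2TOG K2TOG YO K P K
Counting 13 along the worked row gives K.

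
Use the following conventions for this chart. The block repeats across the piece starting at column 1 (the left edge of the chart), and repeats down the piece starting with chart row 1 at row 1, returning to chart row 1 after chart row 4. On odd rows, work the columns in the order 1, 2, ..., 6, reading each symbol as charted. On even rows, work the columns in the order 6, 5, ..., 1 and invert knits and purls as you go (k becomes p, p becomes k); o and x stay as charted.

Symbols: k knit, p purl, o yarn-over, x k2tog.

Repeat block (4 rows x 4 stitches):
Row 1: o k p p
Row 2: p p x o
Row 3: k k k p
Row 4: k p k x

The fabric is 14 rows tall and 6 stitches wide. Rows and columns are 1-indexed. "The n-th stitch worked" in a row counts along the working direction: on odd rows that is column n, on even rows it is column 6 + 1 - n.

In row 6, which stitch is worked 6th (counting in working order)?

For row 6: chart row = ((6-1) mod 4) + 1 = 2; this is a WS (even) row.
Chart row 2 tiled across columns 1-6: p p x o p p
WS row: flip the tiled sequence (start at column 6) and apply k<->p; o and x stay.
Row 6 as worked: k k o x k k
Stitch 6 in working order -> k

Stitch:
k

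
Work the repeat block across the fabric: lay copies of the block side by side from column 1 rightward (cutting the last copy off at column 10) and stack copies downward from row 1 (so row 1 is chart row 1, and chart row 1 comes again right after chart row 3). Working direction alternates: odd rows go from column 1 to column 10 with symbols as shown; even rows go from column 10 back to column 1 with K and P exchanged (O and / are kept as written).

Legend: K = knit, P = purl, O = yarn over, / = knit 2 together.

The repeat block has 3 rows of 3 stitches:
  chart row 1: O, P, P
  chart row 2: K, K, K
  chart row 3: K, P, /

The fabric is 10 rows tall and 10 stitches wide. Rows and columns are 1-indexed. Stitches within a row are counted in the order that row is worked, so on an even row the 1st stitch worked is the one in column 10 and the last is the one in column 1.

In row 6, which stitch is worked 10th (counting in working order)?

For row 6: chart row = ((6-1) mod 3) + 1 = 3; this is a WS (even) row.
Chart row 3 tiled across columns 1-10: K P / K P / K P / K
Wrong side: read the tiled row from column 10 down to 1 and exchange K with P (leave O, /).
Row 6 as worked: P / K P / K P / K P
Stitch 10 in working order -> P

== STITCH ==
P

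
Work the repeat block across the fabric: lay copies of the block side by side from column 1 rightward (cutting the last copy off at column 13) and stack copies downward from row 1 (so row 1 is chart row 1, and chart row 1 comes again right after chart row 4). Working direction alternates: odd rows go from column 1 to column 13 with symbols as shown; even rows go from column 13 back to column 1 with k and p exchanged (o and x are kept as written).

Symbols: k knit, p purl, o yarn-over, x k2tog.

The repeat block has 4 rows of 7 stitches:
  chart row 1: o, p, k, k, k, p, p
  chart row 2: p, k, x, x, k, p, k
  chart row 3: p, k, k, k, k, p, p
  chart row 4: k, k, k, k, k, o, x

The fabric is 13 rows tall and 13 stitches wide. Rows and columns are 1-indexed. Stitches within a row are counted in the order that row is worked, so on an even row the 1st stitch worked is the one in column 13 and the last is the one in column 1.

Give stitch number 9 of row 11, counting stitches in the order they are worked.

Result:
k

Derivation:
Row 11 uses chart row ((11-1) mod 4)+1 = 3. Row 11 is odd, so RS.
Chart row 3 tiled across columns 1-13: p k k k k p p p k k k k p
Right side: take the tiled row as-is (worked left to right from column 1).
The 9th stitch worked is k.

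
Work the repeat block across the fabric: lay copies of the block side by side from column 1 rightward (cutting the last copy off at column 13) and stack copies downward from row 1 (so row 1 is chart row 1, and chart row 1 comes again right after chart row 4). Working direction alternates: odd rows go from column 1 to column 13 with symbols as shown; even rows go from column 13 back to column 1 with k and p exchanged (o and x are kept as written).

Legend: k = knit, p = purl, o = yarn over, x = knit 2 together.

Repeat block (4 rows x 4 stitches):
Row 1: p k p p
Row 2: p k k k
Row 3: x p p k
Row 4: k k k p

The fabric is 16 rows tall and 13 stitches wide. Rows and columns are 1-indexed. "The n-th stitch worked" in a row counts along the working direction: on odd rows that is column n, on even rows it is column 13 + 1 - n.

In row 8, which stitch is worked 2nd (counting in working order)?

== STITCH ==
k

Derivation:
For row 8: chart row = ((8-1) mod 4) + 1 = 4; this is a WS (even) row.
Chart row 4 tiled across columns 1-13: k k k p k k k p k k k p k
WS: work from column 13 back to column 1 (reverse the tiled row), swapping k<->p (o and x unchanged).
Row 8 as worked: p k p p p k p p p k p p p
Stitch 2 in working order -> k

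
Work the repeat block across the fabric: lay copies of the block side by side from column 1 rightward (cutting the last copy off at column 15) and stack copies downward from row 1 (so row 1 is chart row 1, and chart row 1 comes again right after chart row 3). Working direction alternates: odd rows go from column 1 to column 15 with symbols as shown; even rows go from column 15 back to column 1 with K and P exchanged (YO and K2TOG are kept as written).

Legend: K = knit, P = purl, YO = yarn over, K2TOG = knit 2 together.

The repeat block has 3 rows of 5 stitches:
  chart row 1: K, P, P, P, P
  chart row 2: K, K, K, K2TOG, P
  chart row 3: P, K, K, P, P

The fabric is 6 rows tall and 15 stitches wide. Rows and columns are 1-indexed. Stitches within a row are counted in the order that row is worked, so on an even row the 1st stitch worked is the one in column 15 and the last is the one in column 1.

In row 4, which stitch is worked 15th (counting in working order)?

Row 4: (4-1) mod 3 = 0, so use chart row 1. Even row -> WS.
Chart row 1 tiled across columns 1-15: K P P P P K P P P P K P P P P
WS row: flip the tiled sequence (start at column 15) and apply K<->P; YO and K2TOG stay.
Row 4 as worked: K K K K P K K K K P K K K K P
The 15th stitch worked is P.

== STITCH ==
P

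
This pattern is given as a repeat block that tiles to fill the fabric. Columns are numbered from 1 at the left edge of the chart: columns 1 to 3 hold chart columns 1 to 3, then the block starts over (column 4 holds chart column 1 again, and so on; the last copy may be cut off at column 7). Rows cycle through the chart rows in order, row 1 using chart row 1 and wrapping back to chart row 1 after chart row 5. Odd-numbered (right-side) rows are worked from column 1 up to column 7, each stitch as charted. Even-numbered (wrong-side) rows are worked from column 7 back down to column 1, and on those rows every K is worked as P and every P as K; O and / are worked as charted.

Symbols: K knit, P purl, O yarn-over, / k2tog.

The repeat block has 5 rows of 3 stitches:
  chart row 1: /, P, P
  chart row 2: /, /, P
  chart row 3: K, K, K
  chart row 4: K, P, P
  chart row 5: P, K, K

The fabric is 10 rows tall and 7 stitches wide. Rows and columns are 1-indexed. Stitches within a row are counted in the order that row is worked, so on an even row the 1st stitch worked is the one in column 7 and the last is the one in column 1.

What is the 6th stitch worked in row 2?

For row 2: chart row = ((2-1) mod 5) + 1 = 2; this is a WS (even) row.
Chart row 2 tiled across columns 1-7: / / P / / P /
WS: work from column 7 back to column 1 (reverse the tiled row), swapping K<->P (O and / unchanged).
Row 2 as worked: / K / / K / /
The 6th stitch worked is /.

Stitch:
/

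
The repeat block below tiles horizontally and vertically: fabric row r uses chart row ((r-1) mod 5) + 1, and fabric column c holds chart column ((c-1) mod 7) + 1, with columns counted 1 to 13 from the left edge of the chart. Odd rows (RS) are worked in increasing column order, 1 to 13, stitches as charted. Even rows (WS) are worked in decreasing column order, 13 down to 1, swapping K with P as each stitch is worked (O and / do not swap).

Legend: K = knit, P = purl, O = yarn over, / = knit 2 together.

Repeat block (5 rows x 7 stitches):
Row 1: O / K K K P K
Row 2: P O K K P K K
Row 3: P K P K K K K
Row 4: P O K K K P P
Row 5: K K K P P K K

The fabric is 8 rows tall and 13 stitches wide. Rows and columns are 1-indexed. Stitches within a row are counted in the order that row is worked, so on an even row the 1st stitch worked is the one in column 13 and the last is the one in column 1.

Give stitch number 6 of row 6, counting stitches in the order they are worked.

Row 6 uses chart row ((6-1) mod 5)+1 = 1. Row 6 is even, so WS.
Chart row 1 tiled across columns 1-13: O / K K K P K O / K K K P
WS row: flip the tiled sequence (start at column 13) and apply K<->P; O and / stay.
Row 6 as worked: K P P P / O P K P P P / O
The 6th stitch worked is O.

Result:
O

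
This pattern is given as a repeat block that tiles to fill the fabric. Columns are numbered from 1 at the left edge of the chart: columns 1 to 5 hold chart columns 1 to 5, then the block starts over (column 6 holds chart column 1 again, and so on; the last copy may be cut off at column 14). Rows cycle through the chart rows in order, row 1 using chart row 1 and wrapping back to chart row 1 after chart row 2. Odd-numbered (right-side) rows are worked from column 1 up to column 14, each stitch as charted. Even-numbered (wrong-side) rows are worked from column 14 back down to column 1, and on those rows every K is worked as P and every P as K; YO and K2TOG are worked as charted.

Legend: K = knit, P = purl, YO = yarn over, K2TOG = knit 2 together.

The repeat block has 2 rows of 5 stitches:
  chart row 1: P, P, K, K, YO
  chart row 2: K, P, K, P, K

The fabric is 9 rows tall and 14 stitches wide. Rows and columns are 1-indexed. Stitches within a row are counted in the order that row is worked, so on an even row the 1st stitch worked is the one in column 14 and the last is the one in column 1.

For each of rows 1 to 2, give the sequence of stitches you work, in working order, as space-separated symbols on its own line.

Row 1: chart row 1, RS - tile across columns 1-14 and work as-is.
Row 2: chart row 2, WS - tiled (columns 1-14): K P K P K K P K P K K P K P; work from column 14 back to 1 with K<->P swapped.

Rows as worked:
P P K K YO P P K K YO P P K K
K P K P P K P K P P K P K P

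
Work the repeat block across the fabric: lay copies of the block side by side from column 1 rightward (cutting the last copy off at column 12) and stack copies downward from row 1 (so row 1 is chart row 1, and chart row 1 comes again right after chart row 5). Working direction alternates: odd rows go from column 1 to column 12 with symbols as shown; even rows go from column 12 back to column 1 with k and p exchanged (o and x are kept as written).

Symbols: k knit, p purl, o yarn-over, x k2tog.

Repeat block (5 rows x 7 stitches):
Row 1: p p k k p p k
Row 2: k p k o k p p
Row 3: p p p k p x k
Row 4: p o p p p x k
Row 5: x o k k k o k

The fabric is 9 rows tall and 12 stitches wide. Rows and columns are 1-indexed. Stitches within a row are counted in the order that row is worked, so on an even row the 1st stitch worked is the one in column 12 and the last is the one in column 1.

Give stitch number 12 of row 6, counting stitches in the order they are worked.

For row 6: chart row = ((6-1) mod 5) + 1 = 1; this is a WS (even) row.
Chart row 1 tiled across columns 1-12: p p k k p p k p p k k p
Wrong side: read the tiled row from column 12 down to 1 and exchange k with p (leave o, x).
Row 6 as worked: k p p k k p k k p p k k
The 12th stitch worked is k.

== STITCH ==
k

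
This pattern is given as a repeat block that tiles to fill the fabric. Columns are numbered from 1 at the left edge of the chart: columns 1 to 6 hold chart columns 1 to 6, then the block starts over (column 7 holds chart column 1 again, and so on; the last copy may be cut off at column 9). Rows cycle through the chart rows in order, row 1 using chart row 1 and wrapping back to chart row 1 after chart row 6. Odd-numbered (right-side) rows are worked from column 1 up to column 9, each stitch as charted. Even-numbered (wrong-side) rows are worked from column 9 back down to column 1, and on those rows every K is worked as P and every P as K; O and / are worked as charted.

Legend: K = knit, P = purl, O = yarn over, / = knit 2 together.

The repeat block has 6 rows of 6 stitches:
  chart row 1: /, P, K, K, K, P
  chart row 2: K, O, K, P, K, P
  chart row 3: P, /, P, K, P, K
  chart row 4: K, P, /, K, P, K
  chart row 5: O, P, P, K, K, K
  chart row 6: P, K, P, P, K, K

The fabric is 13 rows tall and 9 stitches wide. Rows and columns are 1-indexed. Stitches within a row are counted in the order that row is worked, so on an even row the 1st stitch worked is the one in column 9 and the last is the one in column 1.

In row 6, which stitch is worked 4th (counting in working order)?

For row 6: chart row = ((6-1) mod 6) + 1 = 6; this is a WS (even) row.
Chart row 6 tiled across columns 1-9: P K P P K K P K P
WS row: flip the tiled sequence (start at column 9) and apply K<->P; O and / stay.
Row 6 as worked: K P K P P K K P K
Counting 4 along the worked row gives P.

Result:
P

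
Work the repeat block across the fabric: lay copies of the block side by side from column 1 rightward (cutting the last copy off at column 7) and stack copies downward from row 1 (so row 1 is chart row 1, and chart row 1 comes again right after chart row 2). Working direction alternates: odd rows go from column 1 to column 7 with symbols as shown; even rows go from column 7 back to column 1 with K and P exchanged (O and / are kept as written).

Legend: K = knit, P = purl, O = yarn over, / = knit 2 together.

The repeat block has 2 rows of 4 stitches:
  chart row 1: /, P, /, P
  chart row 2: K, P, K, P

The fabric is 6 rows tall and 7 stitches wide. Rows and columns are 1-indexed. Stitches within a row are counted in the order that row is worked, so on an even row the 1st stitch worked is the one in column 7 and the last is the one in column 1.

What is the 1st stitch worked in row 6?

For row 6: chart row = ((6-1) mod 2) + 1 = 2; this is a WS (even) row.
Chart row 2 tiled across columns 1-7: K P K P K P K
Wrong side: read the tiled row from column 7 down to 1 and exchange K with P (leave O, /).
Row 6 as worked: P K P K P K P
Counting 1 along the worked row gives P.

Result:
P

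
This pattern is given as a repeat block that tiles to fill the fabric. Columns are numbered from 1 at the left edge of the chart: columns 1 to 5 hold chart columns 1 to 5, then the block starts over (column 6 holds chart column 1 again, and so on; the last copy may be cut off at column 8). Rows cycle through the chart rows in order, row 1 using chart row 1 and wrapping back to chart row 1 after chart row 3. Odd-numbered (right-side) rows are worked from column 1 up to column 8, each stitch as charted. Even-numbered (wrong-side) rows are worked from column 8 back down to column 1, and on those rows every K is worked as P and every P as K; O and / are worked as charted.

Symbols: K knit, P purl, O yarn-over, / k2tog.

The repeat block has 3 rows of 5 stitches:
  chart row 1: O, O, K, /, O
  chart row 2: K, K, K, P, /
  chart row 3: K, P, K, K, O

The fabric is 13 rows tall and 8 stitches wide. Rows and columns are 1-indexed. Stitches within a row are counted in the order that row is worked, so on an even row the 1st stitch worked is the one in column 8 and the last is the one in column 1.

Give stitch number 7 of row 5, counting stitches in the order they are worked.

Stitch:
K

Derivation:
Row 5: (5-1) mod 3 = 1, so use chart row 2. Odd row -> RS.
Chart row 2 tiled across columns 1-8: K K K P / K K K
RS: work column 1 to column 8, symbols as charted — the tiled row is the row as worked.
Counting 7 along the worked row gives K.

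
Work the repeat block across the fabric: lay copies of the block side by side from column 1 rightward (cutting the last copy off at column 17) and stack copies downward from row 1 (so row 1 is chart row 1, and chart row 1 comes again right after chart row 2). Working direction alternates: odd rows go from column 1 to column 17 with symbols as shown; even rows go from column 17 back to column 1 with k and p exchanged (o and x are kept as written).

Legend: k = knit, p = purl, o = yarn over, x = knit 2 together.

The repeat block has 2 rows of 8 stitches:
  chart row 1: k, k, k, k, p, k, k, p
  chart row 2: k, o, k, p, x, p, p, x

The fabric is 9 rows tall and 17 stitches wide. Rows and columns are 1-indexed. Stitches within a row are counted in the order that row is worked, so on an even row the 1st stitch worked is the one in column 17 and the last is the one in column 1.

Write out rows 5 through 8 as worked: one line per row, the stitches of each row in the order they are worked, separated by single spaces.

Result:
k k k k p k k p k k k k p k k p k
p x k k x k p o p x k k x k p o p
k k k k p k k p k k k k p k k p k
p x k k x k p o p x k k x k p o p

Derivation:
Row 5: chart row 1, RS - tile across columns 1-17 and work as-is.
Row 6: chart row 2, WS - tiled (columns 1-17): k o k p x p p x k o k p x p p x k; work from column 17 back to 1 with k<->p swapped.
Row 7: chart row 1, RS - tile across columns 1-17 and work as-is.
Row 8: chart row 2, WS - tiled (columns 1-17): k o k p x p p x k o k p x p p x k; work from column 17 back to 1 with k<->p swapped.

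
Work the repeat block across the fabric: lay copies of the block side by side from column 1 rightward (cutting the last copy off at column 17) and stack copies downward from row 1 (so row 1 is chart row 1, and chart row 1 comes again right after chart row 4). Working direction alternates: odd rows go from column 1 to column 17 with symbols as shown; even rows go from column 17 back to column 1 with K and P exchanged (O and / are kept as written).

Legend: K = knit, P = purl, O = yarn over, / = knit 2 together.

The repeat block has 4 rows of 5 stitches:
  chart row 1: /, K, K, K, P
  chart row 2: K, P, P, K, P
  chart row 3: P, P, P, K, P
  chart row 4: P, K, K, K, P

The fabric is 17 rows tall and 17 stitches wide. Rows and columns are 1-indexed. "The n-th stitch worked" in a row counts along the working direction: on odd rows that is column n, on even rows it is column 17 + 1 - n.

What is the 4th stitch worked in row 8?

Stitch:
P

Derivation:
For row 8: chart row = ((8-1) mod 4) + 1 = 4; this is a WS (even) row.
Chart row 4 tiled across columns 1-17: P K K K P P K K K P P K K K P P K
Wrong side: read the tiled row from column 17 down to 1 and exchange K with P (leave O, /).
Row 8 as worked: P K K P P P K K P P P K K P P P K
Counting 4 along the worked row gives P.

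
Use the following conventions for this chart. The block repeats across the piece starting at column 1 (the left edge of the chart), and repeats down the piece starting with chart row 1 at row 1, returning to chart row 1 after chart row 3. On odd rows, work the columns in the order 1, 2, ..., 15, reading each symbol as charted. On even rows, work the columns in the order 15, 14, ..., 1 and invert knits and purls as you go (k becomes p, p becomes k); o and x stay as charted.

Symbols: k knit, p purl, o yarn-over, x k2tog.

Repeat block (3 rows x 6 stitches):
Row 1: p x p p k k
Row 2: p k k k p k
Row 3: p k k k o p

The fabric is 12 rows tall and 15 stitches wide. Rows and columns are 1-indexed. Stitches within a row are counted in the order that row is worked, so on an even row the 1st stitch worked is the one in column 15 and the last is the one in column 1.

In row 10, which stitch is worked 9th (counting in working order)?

Result:
k

Derivation:
Row 10: (10-1) mod 3 = 0, so use chart row 1. Even row -> WS.
Chart row 1 tiled across columns 1-15: p x p p k k p x p p k k p x p
Wrong side: read the tiled row from column 15 down to 1 and exchange k with p (leave o, x).
Row 10 as worked: k x k p p k k x k p p k k x k
Counting 9 along the worked row gives k.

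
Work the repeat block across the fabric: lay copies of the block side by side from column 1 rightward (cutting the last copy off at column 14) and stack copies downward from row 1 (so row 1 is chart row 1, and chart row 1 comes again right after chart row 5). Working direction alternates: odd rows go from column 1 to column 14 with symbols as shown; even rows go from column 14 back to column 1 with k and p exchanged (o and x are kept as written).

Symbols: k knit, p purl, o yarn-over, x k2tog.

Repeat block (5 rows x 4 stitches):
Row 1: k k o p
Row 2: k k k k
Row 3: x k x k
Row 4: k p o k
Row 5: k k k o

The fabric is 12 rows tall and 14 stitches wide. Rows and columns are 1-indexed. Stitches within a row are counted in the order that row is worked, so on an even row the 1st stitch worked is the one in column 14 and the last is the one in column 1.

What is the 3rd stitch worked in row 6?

Row 6: (6-1) mod 5 = 0, so use chart row 1. Even row -> WS.
Chart row 1 tiled across columns 1-14: k k o p k k o p k k o p k k
Wrong side: read the tiled row from column 14 down to 1 and exchange k with p (leave o, x).
Row 6 as worked: p p k o p p k o p p k o p p
Counting 3 along the worked row gives k.

Stitch:
k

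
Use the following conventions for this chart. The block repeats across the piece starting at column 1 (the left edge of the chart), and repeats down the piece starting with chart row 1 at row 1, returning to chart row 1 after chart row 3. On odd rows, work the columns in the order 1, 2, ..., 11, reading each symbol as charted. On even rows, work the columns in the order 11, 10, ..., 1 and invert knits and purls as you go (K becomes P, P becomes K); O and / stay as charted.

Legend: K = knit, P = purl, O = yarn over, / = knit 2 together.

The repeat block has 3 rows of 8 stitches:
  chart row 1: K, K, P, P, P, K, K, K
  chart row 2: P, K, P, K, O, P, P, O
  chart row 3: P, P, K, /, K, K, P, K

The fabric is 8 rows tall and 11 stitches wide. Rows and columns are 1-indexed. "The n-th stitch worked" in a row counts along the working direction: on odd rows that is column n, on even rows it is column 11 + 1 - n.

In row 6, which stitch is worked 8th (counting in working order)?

== STITCH ==
/

Derivation:
Row 6: (6-1) mod 3 = 2, so use chart row 3. Even row -> WS.
Chart row 3 tiled across columns 1-11: P P K / K K P K P P K
WS row: flip the tiled sequence (start at column 11) and apply K<->P; O and / stay.
Row 6 as worked: P K K P K P P / P K K
Stitch 8 in working order -> /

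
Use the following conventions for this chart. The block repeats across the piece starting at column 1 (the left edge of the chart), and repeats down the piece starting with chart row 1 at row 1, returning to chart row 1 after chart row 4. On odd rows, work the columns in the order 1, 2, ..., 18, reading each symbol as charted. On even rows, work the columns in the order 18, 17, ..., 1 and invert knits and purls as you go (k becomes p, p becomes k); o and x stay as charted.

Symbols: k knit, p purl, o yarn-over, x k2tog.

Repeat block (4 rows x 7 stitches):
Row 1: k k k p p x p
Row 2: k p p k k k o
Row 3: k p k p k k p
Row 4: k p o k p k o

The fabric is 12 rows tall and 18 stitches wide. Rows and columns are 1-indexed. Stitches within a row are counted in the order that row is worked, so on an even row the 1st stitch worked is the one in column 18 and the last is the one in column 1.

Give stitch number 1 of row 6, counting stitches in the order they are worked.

Result:
p

Derivation:
Row 6: (6-1) mod 4 = 1, so use chart row 2. Even row -> WS.
Chart row 2 tiled across columns 1-18: k p p k k k o k p p k k k o k p p k
Wrong side: read the tiled row from column 18 down to 1 and exchange k with p (leave o, x).
Row 6 as worked: p k k p o p p p k k p o p p p k k p
Stitch 1 in working order -> p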